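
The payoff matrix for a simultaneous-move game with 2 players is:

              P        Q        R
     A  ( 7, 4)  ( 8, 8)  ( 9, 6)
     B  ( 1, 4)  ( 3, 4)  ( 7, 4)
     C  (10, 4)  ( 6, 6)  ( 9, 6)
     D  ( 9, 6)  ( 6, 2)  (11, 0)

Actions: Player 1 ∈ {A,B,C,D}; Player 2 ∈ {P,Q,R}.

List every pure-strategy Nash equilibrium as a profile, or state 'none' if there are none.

NE set: (A,Q)

(A,P): not NE [P1→C gives 10>7; P2→Q gives 8>4]
(A,Q): NE
(A,R): not NE [P1→D gives 11>9; P2→Q gives 8>6]
(B,P): not NE [P1→C gives 10>1]
(B,Q): not NE [P1→A gives 8>3]
(B,R): not NE [P1→D gives 11>7]
(C,P): not NE [P2→R gives 6>4]
(C,Q): not NE [P1→A gives 8>6]
(C,R): not NE [P1→D gives 11>9]
(D,P): not NE [P1→C gives 10>9]
(D,Q): not NE [P1→A gives 8>6; P2→P gives 6>2]
(D,R): not NE [P2→P gives 6>0]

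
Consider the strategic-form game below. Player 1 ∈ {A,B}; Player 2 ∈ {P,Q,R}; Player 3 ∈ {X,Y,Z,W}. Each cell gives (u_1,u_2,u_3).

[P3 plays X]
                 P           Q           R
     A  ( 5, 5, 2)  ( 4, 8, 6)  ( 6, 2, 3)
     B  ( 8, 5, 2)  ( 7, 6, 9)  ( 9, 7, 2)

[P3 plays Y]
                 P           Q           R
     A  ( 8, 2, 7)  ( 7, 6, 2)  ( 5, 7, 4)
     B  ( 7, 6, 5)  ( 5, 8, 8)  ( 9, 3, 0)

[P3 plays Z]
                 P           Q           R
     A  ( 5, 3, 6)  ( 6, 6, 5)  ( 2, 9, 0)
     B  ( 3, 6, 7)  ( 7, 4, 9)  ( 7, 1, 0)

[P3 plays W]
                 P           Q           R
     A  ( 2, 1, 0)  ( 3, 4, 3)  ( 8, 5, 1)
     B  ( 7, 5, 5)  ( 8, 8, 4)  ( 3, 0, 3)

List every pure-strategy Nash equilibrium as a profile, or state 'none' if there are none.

(A,P,X): not NE [P1→B gives 8>5; P2→Q gives 8>5; P3→Y gives 7>2]
(A,P,Y): not NE [P2→R gives 7>2]
(A,P,Z): not NE [P2→R gives 9>3; P3→Y gives 7>6]
(A,P,W): not NE [P1→B gives 7>2; P2→R gives 5>1; P3→Y gives 7>0]
(A,Q,X): not NE [P1→B gives 7>4]
(A,Q,Y): not NE [P2→R gives 7>6; P3→X gives 6>2]
(A,Q,Z): not NE [P1→B gives 7>6; P2→R gives 9>6; P3→X gives 6>5]
(A,Q,W): not NE [P1→B gives 8>3; P2→R gives 5>4; P3→X gives 6>3]
(A,R,X): not NE [P1→B gives 9>6; P2→Q gives 8>2; P3→Y gives 4>3]
(A,R,Y): not NE [P1→B gives 9>5]
(A,R,Z): not NE [P1→B gives 7>2; P3→Y gives 4>0]
(A,R,W): not NE [P3→Y gives 4>1]
(B,P,X): not NE [P2→R gives 7>5; P3→Z gives 7>2]
(B,P,Y): not NE [P1→A gives 8>7; P2→Q gives 8>6; P3→Z gives 7>5]
(B,P,Z): not NE [P1→A gives 5>3]
(B,P,W): not NE [P2→Q gives 8>5; P3→Z gives 7>5]
(B,Q,X): not NE [P2→R gives 7>6]
(B,Q,Y): not NE [P1→A gives 7>5; P3→Z gives 9>8]
(B,Q,Z): not NE [P2→P gives 6>4]
(B,Q,W): not NE [P3→Z gives 9>4]
(B,R,X): not NE [P3→W gives 3>2]
(B,R,Y): not NE [P2→Q gives 8>3; P3→W gives 3>0]
(B,R,Z): not NE [P2→P gives 6>1; P3→W gives 3>0]
(B,R,W): not NE [P1→A gives 8>3; P2→Q gives 8>0]

PSNE: ∅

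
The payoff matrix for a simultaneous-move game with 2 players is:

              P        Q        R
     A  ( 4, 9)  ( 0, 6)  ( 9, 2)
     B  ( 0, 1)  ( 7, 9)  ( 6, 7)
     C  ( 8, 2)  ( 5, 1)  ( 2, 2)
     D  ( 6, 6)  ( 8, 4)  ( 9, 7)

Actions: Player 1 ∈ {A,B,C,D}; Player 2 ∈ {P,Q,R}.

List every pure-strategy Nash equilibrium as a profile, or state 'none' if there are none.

(A,P): not NE [P1→C gives 8>4]
(A,Q): not NE [P1→D gives 8>0; P2→P gives 9>6]
(A,R): not NE [P2→P gives 9>2]
(B,P): not NE [P1→C gives 8>0; P2→Q gives 9>1]
(B,Q): not NE [P1→D gives 8>7]
(B,R): not NE [P1→D gives 9>6; P2→Q gives 9>7]
(C,P): NE
(C,Q): not NE [P1→D gives 8>5; P2→R gives 2>1]
(C,R): not NE [P1→D gives 9>2]
(D,P): not NE [P1→C gives 8>6; P2→R gives 7>6]
(D,Q): not NE [P2→R gives 7>4]
(D,R): NE

NE set: (C,P), (D,R)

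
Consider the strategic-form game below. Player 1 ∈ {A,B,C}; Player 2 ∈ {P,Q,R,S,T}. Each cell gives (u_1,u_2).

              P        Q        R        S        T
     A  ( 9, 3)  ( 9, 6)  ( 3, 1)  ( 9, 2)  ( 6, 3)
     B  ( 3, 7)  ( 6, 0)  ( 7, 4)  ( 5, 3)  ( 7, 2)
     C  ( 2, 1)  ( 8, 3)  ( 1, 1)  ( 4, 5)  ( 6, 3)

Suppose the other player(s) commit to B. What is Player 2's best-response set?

BR_2 = {P}

u_2(P vs B) = 7
u_2(Q vs B) = 0
u_2(R vs B) = 4
u_2(S vs B) = 3
u_2(T vs B) = 2
max payoff 7 at {P}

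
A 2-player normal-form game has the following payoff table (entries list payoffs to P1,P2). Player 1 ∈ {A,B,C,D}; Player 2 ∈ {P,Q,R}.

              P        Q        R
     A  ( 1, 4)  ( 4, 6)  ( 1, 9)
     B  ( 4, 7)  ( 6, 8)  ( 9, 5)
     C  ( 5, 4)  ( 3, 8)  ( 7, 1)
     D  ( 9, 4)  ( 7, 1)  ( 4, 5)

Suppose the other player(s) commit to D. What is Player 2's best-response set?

P2 best: {R}

u_2(P vs D) = 4
u_2(Q vs D) = 1
u_2(R vs D) = 5
max payoff 5 at {R}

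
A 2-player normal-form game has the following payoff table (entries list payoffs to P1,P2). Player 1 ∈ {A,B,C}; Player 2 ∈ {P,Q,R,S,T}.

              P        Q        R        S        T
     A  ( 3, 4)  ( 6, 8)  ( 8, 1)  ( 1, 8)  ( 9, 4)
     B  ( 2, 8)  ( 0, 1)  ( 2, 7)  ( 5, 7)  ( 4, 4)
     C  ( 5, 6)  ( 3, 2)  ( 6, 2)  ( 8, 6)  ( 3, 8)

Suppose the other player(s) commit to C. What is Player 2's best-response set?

P2 best: {T}

u_2(P vs C) = 6
u_2(Q vs C) = 2
u_2(R vs C) = 2
u_2(S vs C) = 6
u_2(T vs C) = 8
max payoff 8 at {T}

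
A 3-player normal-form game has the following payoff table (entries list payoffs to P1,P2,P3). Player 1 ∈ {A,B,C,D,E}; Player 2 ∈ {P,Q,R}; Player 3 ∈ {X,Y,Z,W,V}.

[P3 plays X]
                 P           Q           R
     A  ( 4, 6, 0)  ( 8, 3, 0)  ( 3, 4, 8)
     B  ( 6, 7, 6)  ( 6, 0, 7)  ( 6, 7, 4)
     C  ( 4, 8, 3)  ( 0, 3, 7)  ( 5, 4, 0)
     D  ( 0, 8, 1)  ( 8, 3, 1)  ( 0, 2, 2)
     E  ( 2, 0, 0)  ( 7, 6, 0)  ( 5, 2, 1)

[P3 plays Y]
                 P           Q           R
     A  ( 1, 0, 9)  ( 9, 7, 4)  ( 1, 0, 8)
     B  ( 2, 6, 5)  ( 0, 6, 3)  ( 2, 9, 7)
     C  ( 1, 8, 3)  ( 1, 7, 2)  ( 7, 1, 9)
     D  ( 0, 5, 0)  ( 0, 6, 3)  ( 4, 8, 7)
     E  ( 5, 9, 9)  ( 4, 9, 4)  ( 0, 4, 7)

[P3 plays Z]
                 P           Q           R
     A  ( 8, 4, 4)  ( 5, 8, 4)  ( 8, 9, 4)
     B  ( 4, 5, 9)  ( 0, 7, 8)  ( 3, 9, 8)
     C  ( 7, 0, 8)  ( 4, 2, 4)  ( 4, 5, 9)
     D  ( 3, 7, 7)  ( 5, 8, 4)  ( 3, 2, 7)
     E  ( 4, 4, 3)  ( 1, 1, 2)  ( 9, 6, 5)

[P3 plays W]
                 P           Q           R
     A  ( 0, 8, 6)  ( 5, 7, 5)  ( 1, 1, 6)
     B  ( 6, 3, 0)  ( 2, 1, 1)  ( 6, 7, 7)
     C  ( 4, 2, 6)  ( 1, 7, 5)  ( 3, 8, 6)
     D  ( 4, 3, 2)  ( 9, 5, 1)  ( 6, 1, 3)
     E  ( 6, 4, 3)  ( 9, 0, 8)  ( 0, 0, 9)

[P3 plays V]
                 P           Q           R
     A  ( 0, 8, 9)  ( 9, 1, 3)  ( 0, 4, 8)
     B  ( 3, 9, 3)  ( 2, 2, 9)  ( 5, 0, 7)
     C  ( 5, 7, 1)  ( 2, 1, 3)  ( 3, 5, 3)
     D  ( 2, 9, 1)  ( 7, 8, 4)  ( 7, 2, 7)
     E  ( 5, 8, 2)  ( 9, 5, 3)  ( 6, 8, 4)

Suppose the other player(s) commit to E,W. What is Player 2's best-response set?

BR_2 = {P}

u_2(P vs E,W) = 4
u_2(Q vs E,W) = 0
u_2(R vs E,W) = 0
max payoff 4 at {P}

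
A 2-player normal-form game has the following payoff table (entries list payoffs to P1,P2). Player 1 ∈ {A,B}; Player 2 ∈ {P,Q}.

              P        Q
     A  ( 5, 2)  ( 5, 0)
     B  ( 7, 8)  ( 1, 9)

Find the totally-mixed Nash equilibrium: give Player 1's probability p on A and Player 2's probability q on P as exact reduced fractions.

(p,q) = (1/3, 2/3)

P1 indiff ⇒ q·5+(1-q)·5 = q·7+(1-q)·1 ⇒ q(-2) = (1-q)(-4) ⇒ q = 2/3
P2 indiff ⇒ p·2+(1-p)·8 = p·0+(1-p)·9 ⇒ p(2) = (1-p)(1) ⇒ p = 1/3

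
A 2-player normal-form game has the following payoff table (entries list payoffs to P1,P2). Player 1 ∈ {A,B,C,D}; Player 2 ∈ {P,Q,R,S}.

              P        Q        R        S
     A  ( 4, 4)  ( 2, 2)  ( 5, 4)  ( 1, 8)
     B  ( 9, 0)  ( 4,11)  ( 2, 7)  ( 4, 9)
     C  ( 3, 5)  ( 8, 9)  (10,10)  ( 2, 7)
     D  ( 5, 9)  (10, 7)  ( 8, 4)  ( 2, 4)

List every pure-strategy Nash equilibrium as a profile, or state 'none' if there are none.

NE set: (C,R)

(A,P): not NE [P1→B gives 9>4; P2→S gives 8>4]
(A,Q): not NE [P1→D gives 10>2; P2→S gives 8>2]
(A,R): not NE [P1→C gives 10>5; P2→S gives 8>4]
(A,S): not NE [P1→B gives 4>1]
(B,P): not NE [P2→Q gives 11>0]
(B,Q): not NE [P1→D gives 10>4]
(B,R): not NE [P1→C gives 10>2; P2→Q gives 11>7]
(B,S): not NE [P2→Q gives 11>9]
(C,P): not NE [P1→B gives 9>3; P2→R gives 10>5]
(C,Q): not NE [P1→D gives 10>8; P2→R gives 10>9]
(C,R): NE
(C,S): not NE [P1→B gives 4>2; P2→R gives 10>7]
(D,P): not NE [P1→B gives 9>5]
(D,Q): not NE [P2→P gives 9>7]
(D,R): not NE [P1→C gives 10>8; P2→P gives 9>4]
(D,S): not NE [P1→B gives 4>2; P2→P gives 9>4]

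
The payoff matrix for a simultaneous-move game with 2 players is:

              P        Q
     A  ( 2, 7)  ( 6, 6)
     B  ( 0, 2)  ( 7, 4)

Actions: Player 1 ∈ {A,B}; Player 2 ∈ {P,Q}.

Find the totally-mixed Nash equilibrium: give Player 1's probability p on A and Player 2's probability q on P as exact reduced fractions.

P1 mixes 2/3 on A; P2 mixes 1/3 on P

P1 indiff ⇒ q·2+(1-q)·6 = q·0+(1-q)·7 ⇒ q(2) = (1-q)(1) ⇒ q = 1/3
P2 indiff ⇒ p·7+(1-p)·2 = p·6+(1-p)·4 ⇒ p(1) = (1-p)(2) ⇒ p = 2/3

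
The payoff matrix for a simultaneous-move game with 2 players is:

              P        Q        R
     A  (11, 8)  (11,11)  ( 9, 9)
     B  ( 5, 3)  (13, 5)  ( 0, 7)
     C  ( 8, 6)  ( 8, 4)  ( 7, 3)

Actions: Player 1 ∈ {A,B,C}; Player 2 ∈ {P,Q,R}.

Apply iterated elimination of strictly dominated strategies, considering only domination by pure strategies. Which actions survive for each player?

P1 drop C (A beats it: P:11>8 Q:11>8 R:9>7)
P2 drop P (Q beats it: A:11>8 B:5>3)
P1→{A,B} P2→{Q,R}

IESDS → P1:{A,B} P2:{Q,R}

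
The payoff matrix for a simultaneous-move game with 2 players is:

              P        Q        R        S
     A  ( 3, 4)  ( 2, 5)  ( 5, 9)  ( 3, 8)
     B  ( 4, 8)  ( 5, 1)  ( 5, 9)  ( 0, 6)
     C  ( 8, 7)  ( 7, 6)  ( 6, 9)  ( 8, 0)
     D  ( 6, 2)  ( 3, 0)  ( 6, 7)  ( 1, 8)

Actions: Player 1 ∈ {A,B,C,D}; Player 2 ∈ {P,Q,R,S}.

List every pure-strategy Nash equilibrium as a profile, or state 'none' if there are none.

(A,P): not NE [P1→C gives 8>3; P2→R gives 9>4]
(A,Q): not NE [P1→C gives 7>2; P2→R gives 9>5]
(A,R): not NE [P1→D gives 6>5]
(A,S): not NE [P1→C gives 8>3; P2→R gives 9>8]
(B,P): not NE [P1→C gives 8>4; P2→R gives 9>8]
(B,Q): not NE [P1→C gives 7>5; P2→R gives 9>1]
(B,R): not NE [P1→D gives 6>5]
(B,S): not NE [P1→C gives 8>0; P2→R gives 9>6]
(C,P): not NE [P2→R gives 9>7]
(C,Q): not NE [P2→R gives 9>6]
(C,R): NE
(C,S): not NE [P2→R gives 9>0]
(D,P): not NE [P1→C gives 8>6; P2→S gives 8>2]
(D,Q): not NE [P1→C gives 7>3; P2→S gives 8>0]
(D,R): not NE [P2→S gives 8>7]
(D,S): not NE [P1→C gives 8>1]

NE set: (C,R)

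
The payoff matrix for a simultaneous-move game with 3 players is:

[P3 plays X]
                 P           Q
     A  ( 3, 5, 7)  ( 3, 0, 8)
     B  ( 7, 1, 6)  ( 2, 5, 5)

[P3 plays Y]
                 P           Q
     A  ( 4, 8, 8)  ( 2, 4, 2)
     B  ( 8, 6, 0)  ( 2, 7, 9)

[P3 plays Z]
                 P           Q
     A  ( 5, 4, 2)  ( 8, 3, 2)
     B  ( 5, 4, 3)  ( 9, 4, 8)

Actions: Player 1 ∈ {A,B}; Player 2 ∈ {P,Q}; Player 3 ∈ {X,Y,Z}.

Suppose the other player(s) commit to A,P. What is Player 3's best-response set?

u_3(X vs A,P) = 7
u_3(Y vs A,P) = 8
u_3(Z vs A,P) = 2
max payoff 8 at {Y}

P3 best: {Y}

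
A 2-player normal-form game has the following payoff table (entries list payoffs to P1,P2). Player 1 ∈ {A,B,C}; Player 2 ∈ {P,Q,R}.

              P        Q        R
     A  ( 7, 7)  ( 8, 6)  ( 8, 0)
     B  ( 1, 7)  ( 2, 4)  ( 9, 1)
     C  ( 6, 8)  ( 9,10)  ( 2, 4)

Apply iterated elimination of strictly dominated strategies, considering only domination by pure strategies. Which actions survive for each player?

IESDS → P1:{A,C} P2:{P,Q}

P2 drop R (P beats it: A:7>0 B:7>1 C:8>4)
P1 drop B (A beats it: P:7>1 Q:8>2)
P1→{A,C} P2→{P,Q}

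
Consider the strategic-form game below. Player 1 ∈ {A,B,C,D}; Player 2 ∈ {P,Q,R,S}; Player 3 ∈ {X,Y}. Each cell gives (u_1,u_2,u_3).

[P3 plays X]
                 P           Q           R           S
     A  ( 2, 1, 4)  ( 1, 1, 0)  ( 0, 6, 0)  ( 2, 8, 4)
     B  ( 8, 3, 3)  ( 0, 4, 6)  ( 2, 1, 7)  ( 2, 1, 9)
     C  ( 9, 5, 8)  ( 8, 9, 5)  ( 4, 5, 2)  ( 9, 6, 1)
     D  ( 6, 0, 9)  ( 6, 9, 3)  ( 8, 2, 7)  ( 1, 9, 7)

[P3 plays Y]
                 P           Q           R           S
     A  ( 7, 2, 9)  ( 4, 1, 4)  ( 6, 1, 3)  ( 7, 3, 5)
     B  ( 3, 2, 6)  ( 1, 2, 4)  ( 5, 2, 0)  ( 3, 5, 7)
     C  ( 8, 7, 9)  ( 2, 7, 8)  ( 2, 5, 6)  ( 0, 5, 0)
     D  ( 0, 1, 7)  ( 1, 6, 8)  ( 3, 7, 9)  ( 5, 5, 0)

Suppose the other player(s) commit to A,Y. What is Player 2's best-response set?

P2 best: {S}

u_2(P vs A,Y) = 2
u_2(Q vs A,Y) = 1
u_2(R vs A,Y) = 1
u_2(S vs A,Y) = 3
max payoff 3 at {S}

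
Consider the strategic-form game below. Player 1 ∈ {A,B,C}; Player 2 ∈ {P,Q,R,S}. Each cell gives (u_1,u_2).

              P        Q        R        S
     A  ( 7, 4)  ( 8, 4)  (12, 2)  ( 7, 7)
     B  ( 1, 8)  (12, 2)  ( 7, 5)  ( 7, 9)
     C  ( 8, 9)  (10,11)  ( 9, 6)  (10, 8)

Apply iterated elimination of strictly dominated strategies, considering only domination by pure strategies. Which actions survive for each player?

IESDS → P1:{B,C} P2:{P,Q,S}

P2 drop R (P beats it: A:4>2 B:8>5 C:9>6)
P1 drop A (C beats it: P:8>7 Q:10>8 S:10>7)
P1→{B,C} P2→{P,Q,S}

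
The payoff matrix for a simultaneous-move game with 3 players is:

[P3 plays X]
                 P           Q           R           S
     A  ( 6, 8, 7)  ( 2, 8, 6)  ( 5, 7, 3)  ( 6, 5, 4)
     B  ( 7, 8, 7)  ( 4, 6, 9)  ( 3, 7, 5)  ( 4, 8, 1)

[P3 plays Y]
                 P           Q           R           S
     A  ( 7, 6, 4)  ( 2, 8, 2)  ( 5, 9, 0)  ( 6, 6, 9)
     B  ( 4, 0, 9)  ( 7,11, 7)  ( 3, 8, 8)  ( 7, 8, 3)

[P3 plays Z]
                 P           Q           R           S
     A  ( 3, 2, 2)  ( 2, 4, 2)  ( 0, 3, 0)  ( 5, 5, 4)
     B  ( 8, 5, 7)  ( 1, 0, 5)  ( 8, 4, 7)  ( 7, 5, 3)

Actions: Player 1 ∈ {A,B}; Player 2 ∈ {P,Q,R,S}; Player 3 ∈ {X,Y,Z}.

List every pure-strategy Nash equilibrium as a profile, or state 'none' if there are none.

PSNE = {(B,S,Z)}

(A,P,X): not NE [P1→B gives 7>6]
(A,P,Y): not NE [P2→R gives 9>6; P3→X gives 7>4]
(A,P,Z): not NE [P1→B gives 8>3; P2→S gives 5>2; P3→X gives 7>2]
(A,Q,X): not NE [P1→B gives 4>2]
(A,Q,Y): not NE [P1→B gives 7>2; P2→R gives 9>8; P3→X gives 6>2]
(A,Q,Z): not NE [P2→S gives 5>4; P3→X gives 6>2]
(A,R,X): not NE [P2→Q gives 8>7]
(A,R,Y): not NE [P3→X gives 3>0]
(A,R,Z): not NE [P1→B gives 8>0; P2→S gives 5>3; P3→X gives 3>0]
(A,S,X): not NE [P2→Q gives 8>5; P3→Y gives 9>4]
(A,S,Y): not NE [P1→B gives 7>6; P2→R gives 9>6]
(A,S,Z): not NE [P1→B gives 7>5; P3→Y gives 9>4]
(B,P,X): not NE [P3→Y gives 9>7]
(B,P,Y): not NE [P1→A gives 7>4; P2→Q gives 11>0]
(B,P,Z): not NE [P3→Y gives 9>7]
(B,Q,X): not NE [P2→S gives 8>6]
(B,Q,Y): not NE [P3→X gives 9>7]
(B,Q,Z): not NE [P1→A gives 2>1; P2→S gives 5>0; P3→X gives 9>5]
(B,R,X): not NE [P1→A gives 5>3; P2→S gives 8>7; P3→Y gives 8>5]
(B,R,Y): not NE [P1→A gives 5>3; P2→Q gives 11>8]
(B,R,Z): not NE [P2→S gives 5>4; P3→Y gives 8>7]
(B,S,X): not NE [P1→A gives 6>4; P3→Z gives 3>1]
(B,S,Y): not NE [P2→Q gives 11>8]
(B,S,Z): NE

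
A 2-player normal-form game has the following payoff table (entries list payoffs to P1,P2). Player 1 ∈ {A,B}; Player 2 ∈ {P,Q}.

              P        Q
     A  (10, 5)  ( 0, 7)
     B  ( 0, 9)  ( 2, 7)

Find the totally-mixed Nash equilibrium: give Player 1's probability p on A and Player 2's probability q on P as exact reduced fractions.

P1 indiff ⇒ q·10+(1-q)·0 = q·0+(1-q)·2 ⇒ q(10) = (1-q)(2) ⇒ q = 1/6
P2 indiff ⇒ p·5+(1-p)·9 = p·7+(1-p)·7 ⇒ p(-2) = (1-p)(-2) ⇒ p = 1/2

p=1/2, q=1/6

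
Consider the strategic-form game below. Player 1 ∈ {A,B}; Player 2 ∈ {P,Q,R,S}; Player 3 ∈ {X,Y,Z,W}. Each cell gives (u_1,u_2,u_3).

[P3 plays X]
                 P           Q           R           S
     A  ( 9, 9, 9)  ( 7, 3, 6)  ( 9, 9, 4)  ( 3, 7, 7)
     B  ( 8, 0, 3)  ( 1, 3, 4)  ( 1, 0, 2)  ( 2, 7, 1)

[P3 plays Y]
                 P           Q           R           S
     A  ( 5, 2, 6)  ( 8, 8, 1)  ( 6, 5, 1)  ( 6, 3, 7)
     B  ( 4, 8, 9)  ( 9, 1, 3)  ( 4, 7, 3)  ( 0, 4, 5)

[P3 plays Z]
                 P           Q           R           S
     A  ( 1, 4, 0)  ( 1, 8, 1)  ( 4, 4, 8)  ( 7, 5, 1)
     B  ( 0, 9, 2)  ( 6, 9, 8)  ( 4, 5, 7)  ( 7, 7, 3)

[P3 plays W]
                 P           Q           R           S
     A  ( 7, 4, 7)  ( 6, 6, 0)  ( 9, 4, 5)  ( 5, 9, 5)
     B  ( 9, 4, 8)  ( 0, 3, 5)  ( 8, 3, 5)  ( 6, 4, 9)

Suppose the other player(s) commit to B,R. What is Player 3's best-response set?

argmax u_3 = {Z}

u_3(X vs B,R) = 2
u_3(Y vs B,R) = 3
u_3(Z vs B,R) = 7
u_3(W vs B,R) = 5
max payoff 7 at {Z}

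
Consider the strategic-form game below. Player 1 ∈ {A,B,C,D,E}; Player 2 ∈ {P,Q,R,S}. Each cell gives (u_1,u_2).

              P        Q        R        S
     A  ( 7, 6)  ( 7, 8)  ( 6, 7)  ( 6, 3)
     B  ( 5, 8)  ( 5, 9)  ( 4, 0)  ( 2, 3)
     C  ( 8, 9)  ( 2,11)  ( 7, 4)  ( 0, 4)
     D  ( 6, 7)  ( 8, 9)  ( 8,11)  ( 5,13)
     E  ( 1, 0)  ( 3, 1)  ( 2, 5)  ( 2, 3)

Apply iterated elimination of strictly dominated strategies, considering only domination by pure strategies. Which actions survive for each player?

IESDS → P1:{A,D} P2:{Q,R,S}

P1 drop B (A beats it: P:7>5 Q:7>5 R:6>4 S:6>2)
P1 drop E (A beats it: P:7>1 Q:7>3 R:6>2 S:6>2)
P2 drop P (Q beats it: A:8>6 C:11>9 D:9>7)
P1 drop C (D beats it: Q:8>2 R:8>7 S:5>0)
P1→{A,D} P2→{Q,R,S}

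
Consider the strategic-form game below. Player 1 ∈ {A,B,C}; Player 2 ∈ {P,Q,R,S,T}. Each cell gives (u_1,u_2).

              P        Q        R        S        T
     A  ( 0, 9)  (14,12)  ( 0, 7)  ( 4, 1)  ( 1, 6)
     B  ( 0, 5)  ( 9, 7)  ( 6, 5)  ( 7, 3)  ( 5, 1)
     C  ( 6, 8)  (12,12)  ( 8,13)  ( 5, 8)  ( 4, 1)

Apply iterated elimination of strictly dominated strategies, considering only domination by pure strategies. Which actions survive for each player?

Remaining: P1:{A,C} P2:{Q,R}

P2 drop P (Q beats it: A:12>9 B:7>5 C:12>8)
P2 drop S (Q beats it: A:12>1 B:7>3 C:12>8)
P2 drop T (Q beats it: A:12>6 B:7>1 C:12>1)
P1 drop B (C beats it: Q:12>9 R:8>6)
P1→{A,C} P2→{Q,R}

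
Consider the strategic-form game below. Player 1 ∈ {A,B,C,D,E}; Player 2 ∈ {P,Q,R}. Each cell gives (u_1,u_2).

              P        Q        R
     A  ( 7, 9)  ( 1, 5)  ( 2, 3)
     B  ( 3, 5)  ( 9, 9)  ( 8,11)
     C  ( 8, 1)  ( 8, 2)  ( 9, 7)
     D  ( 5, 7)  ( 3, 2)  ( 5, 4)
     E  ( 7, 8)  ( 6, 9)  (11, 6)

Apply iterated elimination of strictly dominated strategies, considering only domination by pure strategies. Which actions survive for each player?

Remaining: P1:{B,C,E} P2:{Q,R}

P1 drop A (C beats it: P:8>7 Q:8>1 R:9>2)
P1 drop D (C beats it: P:8>5 Q:8>3 R:9>5)
P2 drop P (Q beats it: B:9>5 C:2>1 E:9>8)
P1→{B,C,E} P2→{Q,R}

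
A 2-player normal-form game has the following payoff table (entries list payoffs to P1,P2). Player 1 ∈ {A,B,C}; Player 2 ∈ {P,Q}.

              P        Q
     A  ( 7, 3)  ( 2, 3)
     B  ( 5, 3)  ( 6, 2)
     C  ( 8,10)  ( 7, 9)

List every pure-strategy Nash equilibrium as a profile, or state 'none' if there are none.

(A,P): not NE [P1→C gives 8>7]
(A,Q): not NE [P1→C gives 7>2]
(B,P): not NE [P1→C gives 8>5]
(B,Q): not NE [P1→C gives 7>6; P2→P gives 3>2]
(C,P): NE
(C,Q): not NE [P2→P gives 10>9]

Nash profiles: (C,P)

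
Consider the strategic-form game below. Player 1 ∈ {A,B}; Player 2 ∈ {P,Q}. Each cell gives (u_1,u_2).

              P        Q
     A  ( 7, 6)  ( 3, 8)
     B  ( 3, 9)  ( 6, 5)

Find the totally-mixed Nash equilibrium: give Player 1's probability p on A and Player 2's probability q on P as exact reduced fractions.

P1 indiff ⇒ q·7+(1-q)·3 = q·3+(1-q)·6 ⇒ q(4) = (1-q)(3) ⇒ q = 3/7
P2 indiff ⇒ p·6+(1-p)·9 = p·8+(1-p)·5 ⇒ p(-2) = (1-p)(-4) ⇒ p = 2/3

p=2/3, q=3/7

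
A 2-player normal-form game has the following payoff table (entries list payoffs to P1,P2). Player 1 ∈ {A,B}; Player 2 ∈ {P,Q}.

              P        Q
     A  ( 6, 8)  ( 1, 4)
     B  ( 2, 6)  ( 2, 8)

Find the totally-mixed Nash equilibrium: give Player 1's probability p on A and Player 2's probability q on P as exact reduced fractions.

p=1/3, q=1/5

P1 indiff ⇒ q·6+(1-q)·1 = q·2+(1-q)·2 ⇒ q(4) = (1-q)(1) ⇒ q = 1/5
P2 indiff ⇒ p·8+(1-p)·6 = p·4+(1-p)·8 ⇒ p(4) = (1-p)(2) ⇒ p = 1/3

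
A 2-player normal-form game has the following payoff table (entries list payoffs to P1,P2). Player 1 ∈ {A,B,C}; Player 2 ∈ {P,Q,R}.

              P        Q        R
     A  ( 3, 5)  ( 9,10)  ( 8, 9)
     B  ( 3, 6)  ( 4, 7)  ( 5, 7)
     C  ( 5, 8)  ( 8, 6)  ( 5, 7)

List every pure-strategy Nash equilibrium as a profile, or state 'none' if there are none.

(A,P): not NE [P1→C gives 5>3; P2→Q gives 10>5]
(A,Q): NE
(A,R): not NE [P2→Q gives 10>9]
(B,P): not NE [P1→C gives 5>3; P2→R gives 7>6]
(B,Q): not NE [P1→A gives 9>4]
(B,R): not NE [P1→A gives 8>5]
(C,P): NE
(C,Q): not NE [P1→A gives 9>8; P2→P gives 8>6]
(C,R): not NE [P1→A gives 8>5; P2→P gives 8>7]

PSNE = {(A,Q), (C,P)}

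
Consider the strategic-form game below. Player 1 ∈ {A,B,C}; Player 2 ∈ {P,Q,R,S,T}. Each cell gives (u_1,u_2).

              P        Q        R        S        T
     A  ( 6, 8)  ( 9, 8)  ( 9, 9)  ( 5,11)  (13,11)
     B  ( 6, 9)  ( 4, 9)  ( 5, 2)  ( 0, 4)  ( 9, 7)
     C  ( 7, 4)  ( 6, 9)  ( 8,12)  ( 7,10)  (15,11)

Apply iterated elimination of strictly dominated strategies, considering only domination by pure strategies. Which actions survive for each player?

P1 drop B (C beats it: P:7>6 Q:6>4 R:8>5 S:7>0 T:15>9)
P2 drop P (R beats it: A:9>8 C:12>4)
P2 drop Q (R beats it: A:9>8 C:12>9)
P1→{A,C} P2→{R,S,T}

Survivors P1:{A,C} P2:{R,S,T}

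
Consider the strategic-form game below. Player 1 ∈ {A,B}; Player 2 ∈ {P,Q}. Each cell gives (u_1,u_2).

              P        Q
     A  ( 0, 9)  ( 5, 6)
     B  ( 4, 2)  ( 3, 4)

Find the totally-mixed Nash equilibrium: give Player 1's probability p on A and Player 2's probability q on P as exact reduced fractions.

P1 indiff ⇒ q·0+(1-q)·5 = q·4+(1-q)·3 ⇒ q(-4) = (1-q)(-2) ⇒ q = 1/3
P2 indiff ⇒ p·9+(1-p)·2 = p·6+(1-p)·4 ⇒ p(3) = (1-p)(2) ⇒ p = 2/5

P1 mixes 2/5 on A; P2 mixes 1/3 on P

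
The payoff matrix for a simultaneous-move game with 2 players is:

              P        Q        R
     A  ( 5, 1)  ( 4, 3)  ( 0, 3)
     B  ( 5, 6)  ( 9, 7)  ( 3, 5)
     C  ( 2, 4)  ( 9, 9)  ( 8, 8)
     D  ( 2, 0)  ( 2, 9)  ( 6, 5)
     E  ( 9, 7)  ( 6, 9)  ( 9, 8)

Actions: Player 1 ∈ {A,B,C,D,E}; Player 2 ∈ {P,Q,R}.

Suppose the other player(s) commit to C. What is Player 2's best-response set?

argmax u_2 = {Q}

u_2(P vs C) = 4
u_2(Q vs C) = 9
u_2(R vs C) = 8
max payoff 9 at {Q}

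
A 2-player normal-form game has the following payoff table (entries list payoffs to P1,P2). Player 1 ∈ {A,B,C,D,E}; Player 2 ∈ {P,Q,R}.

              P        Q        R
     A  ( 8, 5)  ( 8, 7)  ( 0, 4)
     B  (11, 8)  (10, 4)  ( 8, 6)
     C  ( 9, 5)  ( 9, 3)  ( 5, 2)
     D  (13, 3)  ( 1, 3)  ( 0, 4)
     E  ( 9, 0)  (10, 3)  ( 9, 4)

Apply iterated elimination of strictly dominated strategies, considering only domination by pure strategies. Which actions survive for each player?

P1 drop A (B beats it: P:11>8 Q:10>8 R:8>0)
P1 drop C (B beats it: P:11>9 Q:10>9 R:8>5)
P2 drop Q (R beats it: B:6>4 D:4>3 E:4>3)
P1→{B,D,E} P2→{P,R}

Survivors P1:{B,D,E} P2:{P,R}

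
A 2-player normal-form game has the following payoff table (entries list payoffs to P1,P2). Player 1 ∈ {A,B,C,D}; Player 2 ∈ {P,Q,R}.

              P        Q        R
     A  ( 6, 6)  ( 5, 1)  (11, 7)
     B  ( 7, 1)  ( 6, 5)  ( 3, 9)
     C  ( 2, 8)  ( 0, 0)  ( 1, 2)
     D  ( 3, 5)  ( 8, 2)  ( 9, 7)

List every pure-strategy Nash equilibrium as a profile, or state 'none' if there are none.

PSNE = {(A,R)}

(A,P): not NE [P1→B gives 7>6; P2→R gives 7>6]
(A,Q): not NE [P1→D gives 8>5; P2→R gives 7>1]
(A,R): NE
(B,P): not NE [P2→R gives 9>1]
(B,Q): not NE [P1→D gives 8>6; P2→R gives 9>5]
(B,R): not NE [P1→A gives 11>3]
(C,P): not NE [P1→B gives 7>2]
(C,Q): not NE [P1→D gives 8>0; P2→P gives 8>0]
(C,R): not NE [P1→A gives 11>1; P2→P gives 8>2]
(D,P): not NE [P1→B gives 7>3; P2→R gives 7>5]
(D,Q): not NE [P2→R gives 7>2]
(D,R): not NE [P1→A gives 11>9]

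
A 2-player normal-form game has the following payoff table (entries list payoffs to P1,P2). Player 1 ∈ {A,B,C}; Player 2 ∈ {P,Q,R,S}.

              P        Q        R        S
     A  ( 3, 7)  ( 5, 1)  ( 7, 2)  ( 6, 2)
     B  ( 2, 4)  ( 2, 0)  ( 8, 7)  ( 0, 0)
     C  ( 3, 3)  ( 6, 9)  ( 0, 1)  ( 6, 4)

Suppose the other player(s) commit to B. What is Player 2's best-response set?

u_2(P vs B) = 4
u_2(Q vs B) = 0
u_2(R vs B) = 7
u_2(S vs B) = 0
max payoff 7 at {R}

argmax u_2 = {R}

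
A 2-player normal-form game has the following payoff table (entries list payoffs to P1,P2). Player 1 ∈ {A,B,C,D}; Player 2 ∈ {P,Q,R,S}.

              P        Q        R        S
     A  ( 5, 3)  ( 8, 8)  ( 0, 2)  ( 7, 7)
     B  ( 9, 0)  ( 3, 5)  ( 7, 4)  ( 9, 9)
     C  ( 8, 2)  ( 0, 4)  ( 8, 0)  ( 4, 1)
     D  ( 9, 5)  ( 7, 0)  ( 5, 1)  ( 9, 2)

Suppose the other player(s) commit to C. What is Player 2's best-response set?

u_2(P vs C) = 2
u_2(Q vs C) = 4
u_2(R vs C) = 0
u_2(S vs C) = 1
max payoff 4 at {Q}

BR_2 = {Q}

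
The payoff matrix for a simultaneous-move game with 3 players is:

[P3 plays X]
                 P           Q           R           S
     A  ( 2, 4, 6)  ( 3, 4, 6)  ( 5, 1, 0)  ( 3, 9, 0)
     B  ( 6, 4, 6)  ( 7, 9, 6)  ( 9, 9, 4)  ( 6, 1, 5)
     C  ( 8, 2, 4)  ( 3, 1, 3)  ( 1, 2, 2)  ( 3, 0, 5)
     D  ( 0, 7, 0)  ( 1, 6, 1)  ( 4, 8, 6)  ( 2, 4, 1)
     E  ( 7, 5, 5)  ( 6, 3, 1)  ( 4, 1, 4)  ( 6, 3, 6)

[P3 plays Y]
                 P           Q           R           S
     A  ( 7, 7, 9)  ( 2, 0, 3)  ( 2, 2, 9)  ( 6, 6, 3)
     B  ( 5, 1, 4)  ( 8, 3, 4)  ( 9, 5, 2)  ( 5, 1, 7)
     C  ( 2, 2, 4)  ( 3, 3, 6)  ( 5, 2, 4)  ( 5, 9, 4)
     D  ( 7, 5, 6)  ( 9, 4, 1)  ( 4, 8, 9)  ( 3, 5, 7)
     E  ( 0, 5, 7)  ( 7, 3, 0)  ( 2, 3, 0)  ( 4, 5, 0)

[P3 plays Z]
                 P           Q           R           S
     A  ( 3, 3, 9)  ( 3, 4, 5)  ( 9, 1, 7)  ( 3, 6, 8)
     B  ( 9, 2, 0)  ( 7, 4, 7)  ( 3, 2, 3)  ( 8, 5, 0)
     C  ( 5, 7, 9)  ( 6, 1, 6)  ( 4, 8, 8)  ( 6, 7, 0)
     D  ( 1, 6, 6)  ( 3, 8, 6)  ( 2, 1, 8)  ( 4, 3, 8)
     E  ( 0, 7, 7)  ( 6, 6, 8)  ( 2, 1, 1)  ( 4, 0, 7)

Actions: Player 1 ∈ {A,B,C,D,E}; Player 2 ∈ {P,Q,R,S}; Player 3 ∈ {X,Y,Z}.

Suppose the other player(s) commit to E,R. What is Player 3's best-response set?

u_3(X vs E,R) = 4
u_3(Y vs E,R) = 0
u_3(Z vs E,R) = 1
max payoff 4 at {X}

P3 best: {X}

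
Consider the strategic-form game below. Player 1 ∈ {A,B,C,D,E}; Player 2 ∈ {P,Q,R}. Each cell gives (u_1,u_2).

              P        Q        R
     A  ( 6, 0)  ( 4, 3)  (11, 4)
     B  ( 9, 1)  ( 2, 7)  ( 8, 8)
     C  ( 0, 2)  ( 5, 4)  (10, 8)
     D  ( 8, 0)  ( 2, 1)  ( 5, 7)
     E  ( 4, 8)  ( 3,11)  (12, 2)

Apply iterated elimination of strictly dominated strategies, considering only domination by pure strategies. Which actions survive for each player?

P2 drop P (Q beats it: A:3>0 B:7>1 C:4>2 D:1>0 E:11>8)
P1 drop B (A beats it: Q:4>2 R:11>8)
P1 drop D (A beats it: Q:4>2 R:11>5)
P1→{A,C,E} P2→{Q,R}

Survivors P1:{A,C,E} P2:{Q,R}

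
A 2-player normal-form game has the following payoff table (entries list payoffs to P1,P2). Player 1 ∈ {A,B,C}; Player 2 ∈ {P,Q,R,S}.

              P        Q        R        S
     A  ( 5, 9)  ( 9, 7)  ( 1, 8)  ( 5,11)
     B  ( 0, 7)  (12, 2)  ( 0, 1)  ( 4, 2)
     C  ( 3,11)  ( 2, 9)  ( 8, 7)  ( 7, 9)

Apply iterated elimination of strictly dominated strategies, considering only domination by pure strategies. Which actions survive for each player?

P2 drop Q (P beats it: A:9>7 B:7>2 C:11>9)
P1 drop B (A beats it: P:5>0 R:1>0 S:5>4)
P2 drop R (P beats it: A:9>8 C:11>7)
P1→{A,C} P2→{P,S}

Survivors P1:{A,C} P2:{P,S}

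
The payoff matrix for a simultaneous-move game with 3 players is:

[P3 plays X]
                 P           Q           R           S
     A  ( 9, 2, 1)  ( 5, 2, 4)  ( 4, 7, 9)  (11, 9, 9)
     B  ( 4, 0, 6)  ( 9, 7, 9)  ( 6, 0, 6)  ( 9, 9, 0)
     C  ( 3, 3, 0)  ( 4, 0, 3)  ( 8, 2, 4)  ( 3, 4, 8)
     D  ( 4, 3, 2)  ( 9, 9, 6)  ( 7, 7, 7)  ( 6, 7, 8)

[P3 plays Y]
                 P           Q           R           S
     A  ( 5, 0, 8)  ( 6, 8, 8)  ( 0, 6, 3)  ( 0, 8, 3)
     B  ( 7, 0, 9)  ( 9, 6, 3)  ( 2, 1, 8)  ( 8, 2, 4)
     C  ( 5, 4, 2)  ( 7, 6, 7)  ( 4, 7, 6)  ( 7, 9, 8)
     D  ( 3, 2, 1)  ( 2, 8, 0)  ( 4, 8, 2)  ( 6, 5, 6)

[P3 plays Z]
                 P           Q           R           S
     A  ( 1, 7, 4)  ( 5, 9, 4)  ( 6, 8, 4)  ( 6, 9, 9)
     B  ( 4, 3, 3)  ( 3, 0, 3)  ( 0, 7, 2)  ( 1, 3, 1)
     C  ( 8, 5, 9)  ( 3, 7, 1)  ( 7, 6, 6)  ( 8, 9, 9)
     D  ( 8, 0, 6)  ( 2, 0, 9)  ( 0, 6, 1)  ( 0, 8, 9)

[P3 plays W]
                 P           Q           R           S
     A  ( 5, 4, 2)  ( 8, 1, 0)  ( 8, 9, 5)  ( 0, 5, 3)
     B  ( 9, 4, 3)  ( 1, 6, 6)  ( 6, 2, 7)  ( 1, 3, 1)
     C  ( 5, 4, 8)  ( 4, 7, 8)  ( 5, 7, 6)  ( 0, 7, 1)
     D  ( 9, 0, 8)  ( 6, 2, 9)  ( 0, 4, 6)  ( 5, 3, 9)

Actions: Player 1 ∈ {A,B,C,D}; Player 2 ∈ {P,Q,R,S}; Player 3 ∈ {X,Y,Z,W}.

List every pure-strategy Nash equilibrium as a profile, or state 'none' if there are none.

(A,P,X): not NE [P2→S gives 9>2; P3→Y gives 8>1]
(A,P,Y): not NE [P1→B gives 7>5; P2→S gives 8>0]
(A,P,Z): not NE [P1→D gives 8>1; P2→S gives 9>7; P3→Y gives 8>4]
(A,P,W): not NE [P1→D gives 9>5; P2→R gives 9>4; P3→Y gives 8>2]
(A,Q,X): not NE [P1→D gives 9>5; P2→S gives 9>2; P3→Y gives 8>4]
(A,Q,Y): not NE [P1→B gives 9>6]
(A,Q,Z): not NE [P3→Y gives 8>4]
(A,Q,W): not NE [P2→R gives 9>1; P3→Y gives 8>0]
(A,R,X): not NE [P1→C gives 8>4; P2→S gives 9>7]
(A,R,Y): not NE [P1→D gives 4>0; P2→S gives 8>6; P3→X gives 9>3]
(A,R,Z): not NE [P1→C gives 7>6; P2→S gives 9>8; P3→X gives 9>4]
(A,R,W): not NE [P3→X gives 9>5]
(A,S,X): NE
(A,S,Y): not NE [P1→B gives 8>0; P3→Z gives 9>3]
(A,S,Z): not NE [P1→C gives 8>6]
(A,S,W): not NE [P1→D gives 5>0; P2→R gives 9>5; P3→Z gives 9>3]
(B,P,X): not NE [P1→A gives 9>4; P2→S gives 9>0; P3→Y gives 9>6]
(B,P,Y): not NE [P2→Q gives 6>0]
(B,P,Z): not NE [P1→D gives 8>4; P2→R gives 7>3; P3→Y gives 9>3]
(B,P,W): not NE [P2→Q gives 6>4; P3→Y gives 9>3]
(B,Q,X): not NE [P2→S gives 9>7]
(B,Q,Y): not NE [P3→X gives 9>3]
(B,Q,Z): not NE [P1→A gives 5>3; P2→R gives 7>0; P3→X gives 9>3]
(B,Q,W): not NE [P1→A gives 8>1; P3→X gives 9>6]
(B,R,X): not NE [P1→C gives 8>6; P2→S gives 9>0; P3→Y gives 8>6]
(B,R,Y): not NE [P1→D gives 4>2; P2→Q gives 6>1]
(B,R,Z): not NE [P1→C gives 7>0; P3→Y gives 8>2]
(B,R,W): not NE [P1→A gives 8>6; P2→Q gives 6>2; P3→Y gives 8>7]
(B,S,X): not NE [P1→A gives 11>9; P3→Y gives 4>0]
(B,S,Y): not NE [P2→Q gives 6>2]
(B,S,Z): not NE [P1→C gives 8>1; P2→R gives 7>3; P3→Y gives 4>1]
(B,S,W): not NE [P1→D gives 5>1; P2→Q gives 6>3; P3→Y gives 4>1]
(C,P,X): not NE [P1→A gives 9>3; P2→S gives 4>3; P3→Z gives 9>0]
(C,P,Y): not NE [P1→B gives 7>5; P2→S gives 9>4; P3→Z gives 9>2]
(C,P,Z): not NE [P2→S gives 9>5]
(C,P,W): not NE [P1→D gives 9>5; P2→S gives 7>4; P3→Z gives 9>8]
(C,Q,X): not NE [P1→D gives 9>4; P2→S gives 4>0; P3→W gives 8>3]
(C,Q,Y): not NE [P1→B gives 9>7; P2→S gives 9>6; P3→W gives 8>7]
(C,Q,Z): not NE [P1→A gives 5>3; P2→S gives 9>7; P3→W gives 8>1]
(C,Q,W): not NE [P1→A gives 8>4]
(C,R,X): not NE [P2→S gives 4>2; P3→W gives 6>4]
(C,R,Y): not NE [P2→S gives 9>7]
(C,R,Z): not NE [P2→S gives 9>6]
(C,R,W): not NE [P1→A gives 8>5]
(C,S,X): not NE [P1→A gives 11>3; P3→Z gives 9>8]
(C,S,Y): not NE [P1→B gives 8>7; P3→Z gives 9>8]
(C,S,Z): NE
(C,S,W): not NE [P1→D gives 5>0; P3→Z gives 9>1]
(D,P,X): not NE [P1→A gives 9>4; P2→Q gives 9>3; P3→W gives 8>2]
(D,P,Y): not NE [P1→B gives 7>3; P2→R gives 8>2; P3→W gives 8>1]
(D,P,Z): not NE [P2→S gives 8>0; P3→W gives 8>6]
(D,P,W): not NE [P2→R gives 4>0]
(D,Q,X): not NE [P3→W gives 9>6]
(D,Q,Y): not NE [P1→B gives 9>2; P3→W gives 9>0]
(D,Q,Z): not NE [P1→A gives 5>2; P2→S gives 8>0]
(D,Q,W): not NE [P1→A gives 8>6; P2→R gives 4>2]
(D,R,X): not NE [P1→C gives 8>7; P2→Q gives 9>7]
(D,R,Y): not NE [P3→X gives 7>2]
(D,R,Z): not NE [P1→C gives 7>0; P2→S gives 8>6; P3→X gives 7>1]
(D,R,W): not NE [P1→A gives 8>0; P3→X gives 7>6]
(D,S,X): not NE [P1→A gives 11>6; P2→Q gives 9>7; P3→W gives 9>8]
(D,S,Y): not NE [P1→B gives 8>6; P2→R gives 8>5; P3→W gives 9>6]
(D,S,Z): not NE [P1→C gives 8>0]
(D,S,W): not NE [P2→R gives 4>3]

PSNE = {(A,S,X), (C,S,Z)}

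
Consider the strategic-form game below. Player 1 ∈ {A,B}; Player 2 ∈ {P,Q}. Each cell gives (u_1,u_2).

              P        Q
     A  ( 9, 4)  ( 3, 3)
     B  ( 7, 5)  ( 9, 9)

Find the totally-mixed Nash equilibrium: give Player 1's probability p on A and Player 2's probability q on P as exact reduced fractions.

P1 indiff ⇒ q·9+(1-q)·3 = q·7+(1-q)·9 ⇒ q(2) = (1-q)(6) ⇒ q = 3/4
P2 indiff ⇒ p·4+(1-p)·5 = p·3+(1-p)·9 ⇒ p(1) = (1-p)(4) ⇒ p = 4/5

P1 mixes 4/5 on A; P2 mixes 3/4 on P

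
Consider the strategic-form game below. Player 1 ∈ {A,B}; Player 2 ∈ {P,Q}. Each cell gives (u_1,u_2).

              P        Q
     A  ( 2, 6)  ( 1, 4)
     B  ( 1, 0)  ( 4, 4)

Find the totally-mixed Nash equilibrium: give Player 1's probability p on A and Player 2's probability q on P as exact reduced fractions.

p=2/3, q=3/4

P1 indiff ⇒ q·2+(1-q)·1 = q·1+(1-q)·4 ⇒ q(1) = (1-q)(3) ⇒ q = 3/4
P2 indiff ⇒ p·6+(1-p)·0 = p·4+(1-p)·4 ⇒ p(2) = (1-p)(4) ⇒ p = 2/3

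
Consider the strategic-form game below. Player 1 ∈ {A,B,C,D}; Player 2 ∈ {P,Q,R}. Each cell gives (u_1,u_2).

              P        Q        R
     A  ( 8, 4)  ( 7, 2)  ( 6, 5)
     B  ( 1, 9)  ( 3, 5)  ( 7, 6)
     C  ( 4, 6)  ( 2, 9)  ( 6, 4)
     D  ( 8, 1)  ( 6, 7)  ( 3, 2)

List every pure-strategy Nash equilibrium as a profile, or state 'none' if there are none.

(A,P): not NE [P2→R gives 5>4]
(A,Q): not NE [P2→R gives 5>2]
(A,R): not NE [P1→B gives 7>6]
(B,P): not NE [P1→D gives 8>1]
(B,Q): not NE [P1→A gives 7>3; P2→P gives 9>5]
(B,R): not NE [P2→P gives 9>6]
(C,P): not NE [P1→D gives 8>4; P2→Q gives 9>6]
(C,Q): not NE [P1→A gives 7>2]
(C,R): not NE [P1→B gives 7>6; P2→Q gives 9>4]
(D,P): not NE [P2→Q gives 7>1]
(D,Q): not NE [P1→A gives 7>6]
(D,R): not NE [P1→B gives 7>3; P2→Q gives 7>2]

PSNE: ∅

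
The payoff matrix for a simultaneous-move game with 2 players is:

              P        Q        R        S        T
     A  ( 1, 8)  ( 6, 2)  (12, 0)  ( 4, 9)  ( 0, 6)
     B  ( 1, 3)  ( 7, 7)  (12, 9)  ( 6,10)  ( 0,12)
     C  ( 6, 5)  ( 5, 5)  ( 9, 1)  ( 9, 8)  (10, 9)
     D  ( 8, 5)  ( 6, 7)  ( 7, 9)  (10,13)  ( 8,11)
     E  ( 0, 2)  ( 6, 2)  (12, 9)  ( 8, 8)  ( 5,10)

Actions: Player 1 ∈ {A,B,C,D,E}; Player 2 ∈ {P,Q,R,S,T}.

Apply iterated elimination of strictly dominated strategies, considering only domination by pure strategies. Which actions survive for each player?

Remaining: P1:{C,D} P2:{S,T}

P2 drop P (S beats it: A:9>8 B:10>3 C:8>5 D:13>5 E:8>2)
P2 drop Q (S beats it: A:9>2 B:10>7 C:8>5 D:13>7 E:8>2)
P2 drop R (T beats it: A:6>0 B:12>9 C:9>1 D:11>9 E:10>9)
P1 drop A (C beats it: S:9>4 T:10>0)
P1 drop B (C beats it: S:9>6 T:10>0)
P1 drop E (C beats it: S:9>8 T:10>5)
P1→{C,D} P2→{S,T}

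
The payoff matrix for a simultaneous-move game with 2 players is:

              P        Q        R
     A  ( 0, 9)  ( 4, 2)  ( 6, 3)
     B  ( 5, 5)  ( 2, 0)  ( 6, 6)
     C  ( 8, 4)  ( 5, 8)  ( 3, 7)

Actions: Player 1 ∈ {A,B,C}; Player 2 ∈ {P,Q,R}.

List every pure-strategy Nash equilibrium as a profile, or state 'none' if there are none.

NE set: (B,R), (C,Q)

(A,P): not NE [P1→C gives 8>0]
(A,Q): not NE [P1→C gives 5>4; P2→P gives 9>2]
(A,R): not NE [P2→P gives 9>3]
(B,P): not NE [P1→C gives 8>5; P2→R gives 6>5]
(B,Q): not NE [P1→C gives 5>2; P2→R gives 6>0]
(B,R): NE
(C,P): not NE [P2→Q gives 8>4]
(C,Q): NE
(C,R): not NE [P1→B gives 6>3; P2→Q gives 8>7]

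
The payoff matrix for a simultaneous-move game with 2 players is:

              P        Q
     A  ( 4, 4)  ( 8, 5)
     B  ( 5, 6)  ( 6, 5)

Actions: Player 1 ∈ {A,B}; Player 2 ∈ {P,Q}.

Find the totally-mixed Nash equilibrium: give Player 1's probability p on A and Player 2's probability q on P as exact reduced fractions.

P1 mixes 1/2 on A; P2 mixes 2/3 on P

P1 indiff ⇒ q·4+(1-q)·8 = q·5+(1-q)·6 ⇒ q(-1) = (1-q)(-2) ⇒ q = 2/3
P2 indiff ⇒ p·4+(1-p)·6 = p·5+(1-p)·5 ⇒ p(-1) = (1-p)(-1) ⇒ p = 1/2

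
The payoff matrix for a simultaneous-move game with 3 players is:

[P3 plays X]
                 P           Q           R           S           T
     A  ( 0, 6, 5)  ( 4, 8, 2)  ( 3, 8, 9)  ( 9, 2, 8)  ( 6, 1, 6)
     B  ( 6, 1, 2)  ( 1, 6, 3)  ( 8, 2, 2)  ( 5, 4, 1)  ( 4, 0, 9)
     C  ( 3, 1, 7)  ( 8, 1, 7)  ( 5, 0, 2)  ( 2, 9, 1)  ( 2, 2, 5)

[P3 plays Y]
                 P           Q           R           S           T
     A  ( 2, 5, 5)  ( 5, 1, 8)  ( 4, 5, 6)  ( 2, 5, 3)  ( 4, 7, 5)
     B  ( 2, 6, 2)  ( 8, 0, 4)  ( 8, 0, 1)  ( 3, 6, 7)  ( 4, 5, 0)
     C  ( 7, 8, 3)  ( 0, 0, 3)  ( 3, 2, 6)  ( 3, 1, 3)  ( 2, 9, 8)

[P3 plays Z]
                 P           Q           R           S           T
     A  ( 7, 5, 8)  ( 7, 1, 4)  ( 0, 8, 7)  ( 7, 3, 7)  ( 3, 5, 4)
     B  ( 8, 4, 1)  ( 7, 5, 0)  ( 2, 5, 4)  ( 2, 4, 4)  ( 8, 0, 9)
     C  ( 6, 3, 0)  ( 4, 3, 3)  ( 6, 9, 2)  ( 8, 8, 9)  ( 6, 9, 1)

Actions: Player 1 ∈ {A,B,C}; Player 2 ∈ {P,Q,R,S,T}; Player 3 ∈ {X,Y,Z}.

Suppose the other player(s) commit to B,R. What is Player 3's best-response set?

u_3(X vs B,R) = 2
u_3(Y vs B,R) = 1
u_3(Z vs B,R) = 4
max payoff 4 at {Z}

argmax u_3 = {Z}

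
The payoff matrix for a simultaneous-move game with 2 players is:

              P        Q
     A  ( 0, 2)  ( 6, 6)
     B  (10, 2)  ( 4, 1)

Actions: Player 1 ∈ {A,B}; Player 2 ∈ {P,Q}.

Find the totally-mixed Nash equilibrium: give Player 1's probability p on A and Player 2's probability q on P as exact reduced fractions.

P1 indiff ⇒ q·0+(1-q)·6 = q·10+(1-q)·4 ⇒ q(-10) = (1-q)(-2) ⇒ q = 1/6
P2 indiff ⇒ p·2+(1-p)·2 = p·6+(1-p)·1 ⇒ p(-4) = (1-p)(-1) ⇒ p = 1/5

(p,q) = (1/5, 1/6)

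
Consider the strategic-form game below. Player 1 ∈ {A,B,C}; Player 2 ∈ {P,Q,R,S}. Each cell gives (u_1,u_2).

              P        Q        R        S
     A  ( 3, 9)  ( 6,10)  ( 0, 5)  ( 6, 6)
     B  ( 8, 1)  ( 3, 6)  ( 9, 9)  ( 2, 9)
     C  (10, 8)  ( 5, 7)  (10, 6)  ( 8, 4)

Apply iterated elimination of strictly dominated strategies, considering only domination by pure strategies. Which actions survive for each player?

IESDS → P1:{A,C} P2:{P,Q}

P1 drop B (C beats it: P:10>8 Q:5>3 R:10>9 S:8>2)
P2 drop R (P beats it: A:9>5 C:8>6)
P2 drop S (P beats it: A:9>6 C:8>4)
P1→{A,C} P2→{P,Q}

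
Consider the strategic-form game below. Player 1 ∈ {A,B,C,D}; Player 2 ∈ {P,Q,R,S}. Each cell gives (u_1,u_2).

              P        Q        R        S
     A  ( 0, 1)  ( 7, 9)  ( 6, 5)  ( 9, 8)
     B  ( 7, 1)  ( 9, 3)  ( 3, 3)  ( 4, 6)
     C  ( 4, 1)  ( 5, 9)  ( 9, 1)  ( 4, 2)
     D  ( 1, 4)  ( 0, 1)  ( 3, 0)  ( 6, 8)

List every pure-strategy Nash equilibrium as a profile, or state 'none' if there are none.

Equilibria: none

(A,P): not NE [P1→B gives 7>0; P2→Q gives 9>1]
(A,Q): not NE [P1→B gives 9>7]
(A,R): not NE [P1→C gives 9>6; P2→Q gives 9>5]
(A,S): not NE [P2→Q gives 9>8]
(B,P): not NE [P2→S gives 6>1]
(B,Q): not NE [P2→S gives 6>3]
(B,R): not NE [P1→C gives 9>3; P2→S gives 6>3]
(B,S): not NE [P1→A gives 9>4]
(C,P): not NE [P1→B gives 7>4; P2→Q gives 9>1]
(C,Q): not NE [P1→B gives 9>5]
(C,R): not NE [P2→Q gives 9>1]
(C,S): not NE [P1→A gives 9>4; P2→Q gives 9>2]
(D,P): not NE [P1→B gives 7>1; P2→S gives 8>4]
(D,Q): not NE [P1→B gives 9>0; P2→S gives 8>1]
(D,R): not NE [P1→C gives 9>3; P2→S gives 8>0]
(D,S): not NE [P1→A gives 9>6]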